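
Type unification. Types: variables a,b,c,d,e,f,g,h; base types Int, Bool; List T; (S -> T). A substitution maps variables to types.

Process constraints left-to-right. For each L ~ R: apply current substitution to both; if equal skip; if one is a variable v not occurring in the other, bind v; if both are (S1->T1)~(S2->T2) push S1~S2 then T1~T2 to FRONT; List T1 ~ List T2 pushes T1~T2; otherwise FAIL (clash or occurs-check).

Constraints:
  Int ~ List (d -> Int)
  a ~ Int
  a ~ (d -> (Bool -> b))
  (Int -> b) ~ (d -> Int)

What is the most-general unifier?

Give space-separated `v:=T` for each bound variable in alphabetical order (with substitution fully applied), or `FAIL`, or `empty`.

step 1: unify Int ~ List (d -> Int)  [subst: {-} | 3 pending]
  clash: Int vs List (d -> Int)

Answer: FAIL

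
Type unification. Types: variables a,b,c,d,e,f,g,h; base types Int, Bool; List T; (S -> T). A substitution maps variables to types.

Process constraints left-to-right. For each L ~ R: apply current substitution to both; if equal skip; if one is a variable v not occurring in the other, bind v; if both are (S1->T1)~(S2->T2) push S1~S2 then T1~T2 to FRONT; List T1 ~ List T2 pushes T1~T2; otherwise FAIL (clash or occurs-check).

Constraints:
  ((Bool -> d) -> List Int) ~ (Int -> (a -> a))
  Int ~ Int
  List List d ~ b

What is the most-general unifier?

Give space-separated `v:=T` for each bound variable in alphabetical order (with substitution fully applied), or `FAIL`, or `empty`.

Answer: FAIL

Derivation:
step 1: unify ((Bool -> d) -> List Int) ~ (Int -> (a -> a))  [subst: {-} | 2 pending]
  -> decompose arrow: push (Bool -> d)~Int, List Int~(a -> a)
step 2: unify (Bool -> d) ~ Int  [subst: {-} | 3 pending]
  clash: (Bool -> d) vs Int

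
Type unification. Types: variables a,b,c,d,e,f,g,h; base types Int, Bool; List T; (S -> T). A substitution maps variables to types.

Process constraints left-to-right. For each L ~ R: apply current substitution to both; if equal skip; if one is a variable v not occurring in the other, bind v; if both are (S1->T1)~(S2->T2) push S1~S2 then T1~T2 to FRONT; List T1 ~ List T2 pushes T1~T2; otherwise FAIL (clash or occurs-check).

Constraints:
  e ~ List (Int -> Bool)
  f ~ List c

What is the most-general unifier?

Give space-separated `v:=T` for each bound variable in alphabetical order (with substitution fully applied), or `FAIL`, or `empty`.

step 1: unify e ~ List (Int -> Bool)  [subst: {-} | 1 pending]
  bind e := List (Int -> Bool)
step 2: unify f ~ List c  [subst: {e:=List (Int -> Bool)} | 0 pending]
  bind f := List c

Answer: e:=List (Int -> Bool) f:=List c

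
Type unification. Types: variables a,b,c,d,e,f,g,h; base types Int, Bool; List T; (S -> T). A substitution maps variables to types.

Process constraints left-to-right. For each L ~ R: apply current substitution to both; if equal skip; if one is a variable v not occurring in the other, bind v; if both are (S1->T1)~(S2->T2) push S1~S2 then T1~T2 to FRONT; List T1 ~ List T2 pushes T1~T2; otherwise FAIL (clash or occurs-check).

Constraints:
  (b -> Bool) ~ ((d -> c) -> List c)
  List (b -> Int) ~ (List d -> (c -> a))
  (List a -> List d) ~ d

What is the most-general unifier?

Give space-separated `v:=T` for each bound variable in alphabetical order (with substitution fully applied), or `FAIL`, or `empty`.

step 1: unify (b -> Bool) ~ ((d -> c) -> List c)  [subst: {-} | 2 pending]
  -> decompose arrow: push b~(d -> c), Bool~List c
step 2: unify b ~ (d -> c)  [subst: {-} | 3 pending]
  bind b := (d -> c)
step 3: unify Bool ~ List c  [subst: {b:=(d -> c)} | 2 pending]
  clash: Bool vs List c

Answer: FAIL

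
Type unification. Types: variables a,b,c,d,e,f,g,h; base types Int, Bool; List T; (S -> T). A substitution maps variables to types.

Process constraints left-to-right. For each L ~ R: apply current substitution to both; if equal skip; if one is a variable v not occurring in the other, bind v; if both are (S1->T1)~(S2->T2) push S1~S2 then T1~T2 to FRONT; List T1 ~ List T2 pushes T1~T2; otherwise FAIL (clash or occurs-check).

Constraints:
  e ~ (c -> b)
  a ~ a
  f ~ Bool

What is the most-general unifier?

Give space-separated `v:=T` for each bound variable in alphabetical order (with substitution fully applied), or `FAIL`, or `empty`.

Answer: e:=(c -> b) f:=Bool

Derivation:
step 1: unify e ~ (c -> b)  [subst: {-} | 2 pending]
  bind e := (c -> b)
step 2: unify a ~ a  [subst: {e:=(c -> b)} | 1 pending]
  -> identical, skip
step 3: unify f ~ Bool  [subst: {e:=(c -> b)} | 0 pending]
  bind f := Bool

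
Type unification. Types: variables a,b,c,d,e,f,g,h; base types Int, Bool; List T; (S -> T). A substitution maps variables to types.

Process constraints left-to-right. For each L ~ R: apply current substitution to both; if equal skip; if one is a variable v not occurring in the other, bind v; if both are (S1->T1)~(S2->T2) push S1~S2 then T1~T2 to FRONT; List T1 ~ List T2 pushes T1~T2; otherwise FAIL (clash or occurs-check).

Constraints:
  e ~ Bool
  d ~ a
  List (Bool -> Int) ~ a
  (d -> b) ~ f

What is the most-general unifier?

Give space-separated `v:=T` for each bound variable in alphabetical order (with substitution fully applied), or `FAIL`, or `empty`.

step 1: unify e ~ Bool  [subst: {-} | 3 pending]
  bind e := Bool
step 2: unify d ~ a  [subst: {e:=Bool} | 2 pending]
  bind d := a
step 3: unify List (Bool -> Int) ~ a  [subst: {e:=Bool, d:=a} | 1 pending]
  bind a := List (Bool -> Int)
step 4: unify (List (Bool -> Int) -> b) ~ f  [subst: {e:=Bool, d:=a, a:=List (Bool -> Int)} | 0 pending]
  bind f := (List (Bool -> Int) -> b)

Answer: a:=List (Bool -> Int) d:=List (Bool -> Int) e:=Bool f:=(List (Bool -> Int) -> b)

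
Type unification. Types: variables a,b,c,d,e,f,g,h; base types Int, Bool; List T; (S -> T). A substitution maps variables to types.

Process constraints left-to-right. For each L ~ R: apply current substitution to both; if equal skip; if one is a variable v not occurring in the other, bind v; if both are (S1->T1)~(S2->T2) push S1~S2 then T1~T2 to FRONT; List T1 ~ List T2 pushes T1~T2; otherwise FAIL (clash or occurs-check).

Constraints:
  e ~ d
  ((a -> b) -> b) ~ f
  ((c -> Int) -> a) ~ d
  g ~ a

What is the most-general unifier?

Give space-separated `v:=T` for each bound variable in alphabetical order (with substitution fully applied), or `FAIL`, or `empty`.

step 1: unify e ~ d  [subst: {-} | 3 pending]
  bind e := d
step 2: unify ((a -> b) -> b) ~ f  [subst: {e:=d} | 2 pending]
  bind f := ((a -> b) -> b)
step 3: unify ((c -> Int) -> a) ~ d  [subst: {e:=d, f:=((a -> b) -> b)} | 1 pending]
  bind d := ((c -> Int) -> a)
step 4: unify g ~ a  [subst: {e:=d, f:=((a -> b) -> b), d:=((c -> Int) -> a)} | 0 pending]
  bind g := a

Answer: d:=((c -> Int) -> a) e:=((c -> Int) -> a) f:=((a -> b) -> b) g:=a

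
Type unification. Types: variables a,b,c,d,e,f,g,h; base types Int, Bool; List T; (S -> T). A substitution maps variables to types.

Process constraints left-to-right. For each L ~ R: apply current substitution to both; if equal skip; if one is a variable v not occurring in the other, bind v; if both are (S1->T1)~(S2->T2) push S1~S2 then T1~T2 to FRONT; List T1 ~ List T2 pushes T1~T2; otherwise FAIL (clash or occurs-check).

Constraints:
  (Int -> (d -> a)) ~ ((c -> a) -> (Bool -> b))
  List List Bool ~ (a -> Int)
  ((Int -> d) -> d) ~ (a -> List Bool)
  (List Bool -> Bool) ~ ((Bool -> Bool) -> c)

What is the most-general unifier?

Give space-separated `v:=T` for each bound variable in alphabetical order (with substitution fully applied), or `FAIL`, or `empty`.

step 1: unify (Int -> (d -> a)) ~ ((c -> a) -> (Bool -> b))  [subst: {-} | 3 pending]
  -> decompose arrow: push Int~(c -> a), (d -> a)~(Bool -> b)
step 2: unify Int ~ (c -> a)  [subst: {-} | 4 pending]
  clash: Int vs (c -> a)

Answer: FAIL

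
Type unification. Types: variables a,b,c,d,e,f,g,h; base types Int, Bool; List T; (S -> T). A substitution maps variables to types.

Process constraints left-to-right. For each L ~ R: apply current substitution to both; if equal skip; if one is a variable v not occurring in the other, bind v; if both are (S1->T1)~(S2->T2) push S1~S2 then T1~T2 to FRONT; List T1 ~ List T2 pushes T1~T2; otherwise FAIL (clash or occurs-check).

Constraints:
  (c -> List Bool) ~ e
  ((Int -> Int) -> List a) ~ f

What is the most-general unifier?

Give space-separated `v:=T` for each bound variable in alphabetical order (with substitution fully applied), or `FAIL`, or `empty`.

step 1: unify (c -> List Bool) ~ e  [subst: {-} | 1 pending]
  bind e := (c -> List Bool)
step 2: unify ((Int -> Int) -> List a) ~ f  [subst: {e:=(c -> List Bool)} | 0 pending]
  bind f := ((Int -> Int) -> List a)

Answer: e:=(c -> List Bool) f:=((Int -> Int) -> List a)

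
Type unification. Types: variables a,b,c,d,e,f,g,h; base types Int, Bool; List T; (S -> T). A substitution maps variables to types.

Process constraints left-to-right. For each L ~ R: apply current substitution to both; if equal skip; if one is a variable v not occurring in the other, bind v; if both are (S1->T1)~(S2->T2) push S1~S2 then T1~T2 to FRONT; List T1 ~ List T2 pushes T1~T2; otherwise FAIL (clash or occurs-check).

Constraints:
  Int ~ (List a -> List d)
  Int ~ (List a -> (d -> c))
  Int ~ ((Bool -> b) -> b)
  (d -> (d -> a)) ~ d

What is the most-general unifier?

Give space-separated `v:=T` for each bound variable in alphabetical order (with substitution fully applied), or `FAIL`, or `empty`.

Answer: FAIL

Derivation:
step 1: unify Int ~ (List a -> List d)  [subst: {-} | 3 pending]
  clash: Int vs (List a -> List d)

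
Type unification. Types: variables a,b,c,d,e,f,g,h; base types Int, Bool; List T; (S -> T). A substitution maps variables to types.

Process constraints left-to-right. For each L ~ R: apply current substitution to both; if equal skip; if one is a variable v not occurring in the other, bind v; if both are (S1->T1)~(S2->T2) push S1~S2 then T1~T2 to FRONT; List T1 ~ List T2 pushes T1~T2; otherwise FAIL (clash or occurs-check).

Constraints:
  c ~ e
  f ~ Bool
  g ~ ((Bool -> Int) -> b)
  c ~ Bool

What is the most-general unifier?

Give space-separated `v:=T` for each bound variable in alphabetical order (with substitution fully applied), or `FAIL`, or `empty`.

Answer: c:=Bool e:=Bool f:=Bool g:=((Bool -> Int) -> b)

Derivation:
step 1: unify c ~ e  [subst: {-} | 3 pending]
  bind c := e
step 2: unify f ~ Bool  [subst: {c:=e} | 2 pending]
  bind f := Bool
step 3: unify g ~ ((Bool -> Int) -> b)  [subst: {c:=e, f:=Bool} | 1 pending]
  bind g := ((Bool -> Int) -> b)
step 4: unify e ~ Bool  [subst: {c:=e, f:=Bool, g:=((Bool -> Int) -> b)} | 0 pending]
  bind e := Bool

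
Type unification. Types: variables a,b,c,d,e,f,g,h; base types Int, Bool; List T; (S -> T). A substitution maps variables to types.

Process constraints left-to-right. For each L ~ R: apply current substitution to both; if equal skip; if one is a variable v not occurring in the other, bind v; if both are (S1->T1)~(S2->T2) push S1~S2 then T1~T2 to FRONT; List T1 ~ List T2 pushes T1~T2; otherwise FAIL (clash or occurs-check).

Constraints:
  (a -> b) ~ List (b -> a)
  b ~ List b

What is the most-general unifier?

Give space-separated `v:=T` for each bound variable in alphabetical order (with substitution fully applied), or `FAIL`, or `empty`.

Answer: FAIL

Derivation:
step 1: unify (a -> b) ~ List (b -> a)  [subst: {-} | 1 pending]
  clash: (a -> b) vs List (b -> a)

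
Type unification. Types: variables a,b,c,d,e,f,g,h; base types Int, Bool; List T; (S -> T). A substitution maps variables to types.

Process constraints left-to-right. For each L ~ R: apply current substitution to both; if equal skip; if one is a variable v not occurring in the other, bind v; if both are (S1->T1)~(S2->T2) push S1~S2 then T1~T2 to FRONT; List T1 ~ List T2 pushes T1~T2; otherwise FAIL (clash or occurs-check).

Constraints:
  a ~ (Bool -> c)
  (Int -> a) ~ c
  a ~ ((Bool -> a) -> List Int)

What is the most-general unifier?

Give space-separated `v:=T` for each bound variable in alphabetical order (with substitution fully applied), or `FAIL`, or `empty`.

Answer: FAIL

Derivation:
step 1: unify a ~ (Bool -> c)  [subst: {-} | 2 pending]
  bind a := (Bool -> c)
step 2: unify (Int -> (Bool -> c)) ~ c  [subst: {a:=(Bool -> c)} | 1 pending]
  occurs-check fail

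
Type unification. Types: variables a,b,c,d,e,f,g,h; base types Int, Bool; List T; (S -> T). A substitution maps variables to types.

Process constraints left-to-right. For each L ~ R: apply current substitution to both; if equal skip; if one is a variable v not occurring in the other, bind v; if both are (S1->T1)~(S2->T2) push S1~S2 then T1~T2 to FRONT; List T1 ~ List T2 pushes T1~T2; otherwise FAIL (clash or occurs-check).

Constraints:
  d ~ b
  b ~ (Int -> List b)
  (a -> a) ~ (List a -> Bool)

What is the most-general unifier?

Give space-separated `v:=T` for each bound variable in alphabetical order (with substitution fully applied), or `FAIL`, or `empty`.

step 1: unify d ~ b  [subst: {-} | 2 pending]
  bind d := b
step 2: unify b ~ (Int -> List b)  [subst: {d:=b} | 1 pending]
  occurs-check fail: b in (Int -> List b)

Answer: FAIL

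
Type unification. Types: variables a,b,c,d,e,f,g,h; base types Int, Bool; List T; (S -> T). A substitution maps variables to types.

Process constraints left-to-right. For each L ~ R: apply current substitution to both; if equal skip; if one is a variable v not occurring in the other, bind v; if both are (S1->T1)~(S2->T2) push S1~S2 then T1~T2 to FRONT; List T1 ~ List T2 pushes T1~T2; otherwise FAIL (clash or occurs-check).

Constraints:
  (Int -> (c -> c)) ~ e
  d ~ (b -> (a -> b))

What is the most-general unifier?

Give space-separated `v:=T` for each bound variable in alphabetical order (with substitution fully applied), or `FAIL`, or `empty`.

step 1: unify (Int -> (c -> c)) ~ e  [subst: {-} | 1 pending]
  bind e := (Int -> (c -> c))
step 2: unify d ~ (b -> (a -> b))  [subst: {e:=(Int -> (c -> c))} | 0 pending]
  bind d := (b -> (a -> b))

Answer: d:=(b -> (a -> b)) e:=(Int -> (c -> c))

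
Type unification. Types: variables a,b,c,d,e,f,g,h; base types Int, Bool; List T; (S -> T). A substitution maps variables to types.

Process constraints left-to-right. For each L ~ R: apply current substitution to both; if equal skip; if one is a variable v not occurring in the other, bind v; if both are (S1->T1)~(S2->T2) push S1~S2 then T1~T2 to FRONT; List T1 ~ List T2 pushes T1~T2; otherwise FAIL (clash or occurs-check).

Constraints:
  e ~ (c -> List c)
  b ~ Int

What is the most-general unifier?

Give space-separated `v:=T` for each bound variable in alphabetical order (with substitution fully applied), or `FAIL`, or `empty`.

Answer: b:=Int e:=(c -> List c)

Derivation:
step 1: unify e ~ (c -> List c)  [subst: {-} | 1 pending]
  bind e := (c -> List c)
step 2: unify b ~ Int  [subst: {e:=(c -> List c)} | 0 pending]
  bind b := Int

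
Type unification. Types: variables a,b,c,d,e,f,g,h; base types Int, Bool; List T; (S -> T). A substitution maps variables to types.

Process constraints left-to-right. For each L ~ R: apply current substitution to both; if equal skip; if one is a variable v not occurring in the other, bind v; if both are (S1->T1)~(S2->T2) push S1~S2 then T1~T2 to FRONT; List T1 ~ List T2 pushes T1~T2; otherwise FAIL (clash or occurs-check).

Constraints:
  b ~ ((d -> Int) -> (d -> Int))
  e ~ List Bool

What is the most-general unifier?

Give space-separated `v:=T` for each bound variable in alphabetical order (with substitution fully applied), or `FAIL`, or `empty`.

step 1: unify b ~ ((d -> Int) -> (d -> Int))  [subst: {-} | 1 pending]
  bind b := ((d -> Int) -> (d -> Int))
step 2: unify e ~ List Bool  [subst: {b:=((d -> Int) -> (d -> Int))} | 0 pending]
  bind e := List Bool

Answer: b:=((d -> Int) -> (d -> Int)) e:=List Bool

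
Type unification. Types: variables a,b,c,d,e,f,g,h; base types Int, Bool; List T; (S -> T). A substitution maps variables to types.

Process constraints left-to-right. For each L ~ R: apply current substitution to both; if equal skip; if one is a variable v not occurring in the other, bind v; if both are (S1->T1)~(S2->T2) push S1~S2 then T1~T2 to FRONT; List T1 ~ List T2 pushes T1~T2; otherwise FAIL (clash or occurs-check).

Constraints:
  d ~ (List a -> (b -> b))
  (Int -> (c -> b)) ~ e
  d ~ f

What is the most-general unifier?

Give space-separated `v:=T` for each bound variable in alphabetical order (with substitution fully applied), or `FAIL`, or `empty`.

step 1: unify d ~ (List a -> (b -> b))  [subst: {-} | 2 pending]
  bind d := (List a -> (b -> b))
step 2: unify (Int -> (c -> b)) ~ e  [subst: {d:=(List a -> (b -> b))} | 1 pending]
  bind e := (Int -> (c -> b))
step 3: unify (List a -> (b -> b)) ~ f  [subst: {d:=(List a -> (b -> b)), e:=(Int -> (c -> b))} | 0 pending]
  bind f := (List a -> (b -> b))

Answer: d:=(List a -> (b -> b)) e:=(Int -> (c -> b)) f:=(List a -> (b -> b))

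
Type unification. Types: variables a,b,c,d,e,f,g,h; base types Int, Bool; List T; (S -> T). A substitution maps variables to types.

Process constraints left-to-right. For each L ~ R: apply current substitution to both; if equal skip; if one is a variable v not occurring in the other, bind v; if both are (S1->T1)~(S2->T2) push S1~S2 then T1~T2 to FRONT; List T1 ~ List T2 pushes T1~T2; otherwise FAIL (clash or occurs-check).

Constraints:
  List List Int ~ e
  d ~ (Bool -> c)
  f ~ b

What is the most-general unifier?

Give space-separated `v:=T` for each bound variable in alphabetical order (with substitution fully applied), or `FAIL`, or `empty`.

step 1: unify List List Int ~ e  [subst: {-} | 2 pending]
  bind e := List List Int
step 2: unify d ~ (Bool -> c)  [subst: {e:=List List Int} | 1 pending]
  bind d := (Bool -> c)
step 3: unify f ~ b  [subst: {e:=List List Int, d:=(Bool -> c)} | 0 pending]
  bind f := b

Answer: d:=(Bool -> c) e:=List List Int f:=b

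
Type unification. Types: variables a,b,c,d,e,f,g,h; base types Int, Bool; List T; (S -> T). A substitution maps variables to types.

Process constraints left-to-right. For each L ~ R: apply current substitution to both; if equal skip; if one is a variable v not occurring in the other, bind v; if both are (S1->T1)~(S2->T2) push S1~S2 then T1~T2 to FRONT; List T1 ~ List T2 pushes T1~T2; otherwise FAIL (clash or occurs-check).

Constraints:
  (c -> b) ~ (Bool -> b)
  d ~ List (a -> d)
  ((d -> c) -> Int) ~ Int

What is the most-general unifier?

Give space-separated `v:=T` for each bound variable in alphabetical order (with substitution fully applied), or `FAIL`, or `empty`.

Answer: FAIL

Derivation:
step 1: unify (c -> b) ~ (Bool -> b)  [subst: {-} | 2 pending]
  -> decompose arrow: push c~Bool, b~b
step 2: unify c ~ Bool  [subst: {-} | 3 pending]
  bind c := Bool
step 3: unify b ~ b  [subst: {c:=Bool} | 2 pending]
  -> identical, skip
step 4: unify d ~ List (a -> d)  [subst: {c:=Bool} | 1 pending]
  occurs-check fail: d in List (a -> d)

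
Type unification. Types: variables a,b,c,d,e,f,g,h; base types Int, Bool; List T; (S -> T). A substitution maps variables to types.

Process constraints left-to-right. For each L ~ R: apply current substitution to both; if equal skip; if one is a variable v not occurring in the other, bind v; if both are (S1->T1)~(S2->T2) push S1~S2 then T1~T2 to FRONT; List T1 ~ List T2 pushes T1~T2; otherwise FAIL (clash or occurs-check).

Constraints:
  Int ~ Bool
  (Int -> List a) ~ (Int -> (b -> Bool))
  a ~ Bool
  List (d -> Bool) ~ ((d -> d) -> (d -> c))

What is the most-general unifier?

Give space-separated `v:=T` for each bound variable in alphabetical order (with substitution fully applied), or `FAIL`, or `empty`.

step 1: unify Int ~ Bool  [subst: {-} | 3 pending]
  clash: Int vs Bool

Answer: FAIL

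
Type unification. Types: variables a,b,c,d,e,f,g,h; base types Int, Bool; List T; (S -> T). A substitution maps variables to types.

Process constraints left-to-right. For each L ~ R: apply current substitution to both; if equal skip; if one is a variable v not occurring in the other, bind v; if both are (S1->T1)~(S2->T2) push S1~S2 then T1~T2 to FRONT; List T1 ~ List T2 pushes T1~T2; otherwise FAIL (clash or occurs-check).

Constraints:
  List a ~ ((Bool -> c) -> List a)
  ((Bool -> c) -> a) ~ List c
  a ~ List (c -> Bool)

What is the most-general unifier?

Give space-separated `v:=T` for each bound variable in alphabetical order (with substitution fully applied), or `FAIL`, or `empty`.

step 1: unify List a ~ ((Bool -> c) -> List a)  [subst: {-} | 2 pending]
  clash: List a vs ((Bool -> c) -> List a)

Answer: FAIL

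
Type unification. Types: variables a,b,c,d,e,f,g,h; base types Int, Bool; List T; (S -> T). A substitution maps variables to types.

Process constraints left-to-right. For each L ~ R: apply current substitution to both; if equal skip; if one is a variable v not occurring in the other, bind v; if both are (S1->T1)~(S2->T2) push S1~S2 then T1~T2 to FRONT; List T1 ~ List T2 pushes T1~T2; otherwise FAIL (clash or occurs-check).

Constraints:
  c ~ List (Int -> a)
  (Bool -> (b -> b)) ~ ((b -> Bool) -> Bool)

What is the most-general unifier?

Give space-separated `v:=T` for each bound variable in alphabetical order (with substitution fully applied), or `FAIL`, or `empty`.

step 1: unify c ~ List (Int -> a)  [subst: {-} | 1 pending]
  bind c := List (Int -> a)
step 2: unify (Bool -> (b -> b)) ~ ((b -> Bool) -> Bool)  [subst: {c:=List (Int -> a)} | 0 pending]
  -> decompose arrow: push Bool~(b -> Bool), (b -> b)~Bool
step 3: unify Bool ~ (b -> Bool)  [subst: {c:=List (Int -> a)} | 1 pending]
  clash: Bool vs (b -> Bool)

Answer: FAIL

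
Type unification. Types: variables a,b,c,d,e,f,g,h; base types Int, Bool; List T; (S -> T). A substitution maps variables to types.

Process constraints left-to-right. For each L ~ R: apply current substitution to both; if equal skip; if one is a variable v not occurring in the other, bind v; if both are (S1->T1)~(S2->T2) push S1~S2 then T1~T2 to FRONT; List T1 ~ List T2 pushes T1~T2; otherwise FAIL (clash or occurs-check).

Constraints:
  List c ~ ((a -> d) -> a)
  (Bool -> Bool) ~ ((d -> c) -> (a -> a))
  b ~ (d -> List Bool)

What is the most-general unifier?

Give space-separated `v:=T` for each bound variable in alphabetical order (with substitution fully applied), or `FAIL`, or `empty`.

step 1: unify List c ~ ((a -> d) -> a)  [subst: {-} | 2 pending]
  clash: List c vs ((a -> d) -> a)

Answer: FAIL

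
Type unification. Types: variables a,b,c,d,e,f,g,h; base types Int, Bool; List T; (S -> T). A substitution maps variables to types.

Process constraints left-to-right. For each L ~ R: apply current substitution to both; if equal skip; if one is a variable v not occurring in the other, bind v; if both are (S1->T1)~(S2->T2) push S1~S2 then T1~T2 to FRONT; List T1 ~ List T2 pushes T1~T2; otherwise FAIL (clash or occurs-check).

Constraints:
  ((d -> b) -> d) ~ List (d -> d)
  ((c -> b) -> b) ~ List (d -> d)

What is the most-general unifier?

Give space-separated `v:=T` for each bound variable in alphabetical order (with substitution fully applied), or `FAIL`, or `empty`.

step 1: unify ((d -> b) -> d) ~ List (d -> d)  [subst: {-} | 1 pending]
  clash: ((d -> b) -> d) vs List (d -> d)

Answer: FAIL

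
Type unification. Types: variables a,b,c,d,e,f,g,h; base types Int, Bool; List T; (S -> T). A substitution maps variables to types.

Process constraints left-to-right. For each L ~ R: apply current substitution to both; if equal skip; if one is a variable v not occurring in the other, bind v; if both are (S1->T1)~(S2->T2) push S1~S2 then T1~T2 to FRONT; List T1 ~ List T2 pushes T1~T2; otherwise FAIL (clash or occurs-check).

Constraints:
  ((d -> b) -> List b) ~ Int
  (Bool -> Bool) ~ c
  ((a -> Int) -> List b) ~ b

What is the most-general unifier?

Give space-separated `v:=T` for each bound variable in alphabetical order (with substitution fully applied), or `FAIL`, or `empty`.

Answer: FAIL

Derivation:
step 1: unify ((d -> b) -> List b) ~ Int  [subst: {-} | 2 pending]
  clash: ((d -> b) -> List b) vs Int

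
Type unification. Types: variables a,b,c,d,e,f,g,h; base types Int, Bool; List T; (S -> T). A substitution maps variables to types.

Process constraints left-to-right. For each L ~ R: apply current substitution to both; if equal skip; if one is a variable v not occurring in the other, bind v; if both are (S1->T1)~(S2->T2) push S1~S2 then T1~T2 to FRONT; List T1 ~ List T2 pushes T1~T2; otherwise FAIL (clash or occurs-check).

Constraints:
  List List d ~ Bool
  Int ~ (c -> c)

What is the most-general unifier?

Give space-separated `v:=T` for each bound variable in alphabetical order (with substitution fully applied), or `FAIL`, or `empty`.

Answer: FAIL

Derivation:
step 1: unify List List d ~ Bool  [subst: {-} | 1 pending]
  clash: List List d vs Bool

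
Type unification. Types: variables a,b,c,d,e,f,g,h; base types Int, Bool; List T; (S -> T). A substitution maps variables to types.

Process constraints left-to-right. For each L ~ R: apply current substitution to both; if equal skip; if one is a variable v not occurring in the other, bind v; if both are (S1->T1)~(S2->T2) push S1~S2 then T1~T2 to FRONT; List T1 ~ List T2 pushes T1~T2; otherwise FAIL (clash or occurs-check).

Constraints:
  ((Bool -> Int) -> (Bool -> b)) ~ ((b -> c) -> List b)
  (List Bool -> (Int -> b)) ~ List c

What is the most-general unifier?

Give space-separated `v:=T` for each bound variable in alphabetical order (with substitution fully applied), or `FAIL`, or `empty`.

step 1: unify ((Bool -> Int) -> (Bool -> b)) ~ ((b -> c) -> List b)  [subst: {-} | 1 pending]
  -> decompose arrow: push (Bool -> Int)~(b -> c), (Bool -> b)~List b
step 2: unify (Bool -> Int) ~ (b -> c)  [subst: {-} | 2 pending]
  -> decompose arrow: push Bool~b, Int~c
step 3: unify Bool ~ b  [subst: {-} | 3 pending]
  bind b := Bool
step 4: unify Int ~ c  [subst: {b:=Bool} | 2 pending]
  bind c := Int
step 5: unify (Bool -> Bool) ~ List Bool  [subst: {b:=Bool, c:=Int} | 1 pending]
  clash: (Bool -> Bool) vs List Bool

Answer: FAIL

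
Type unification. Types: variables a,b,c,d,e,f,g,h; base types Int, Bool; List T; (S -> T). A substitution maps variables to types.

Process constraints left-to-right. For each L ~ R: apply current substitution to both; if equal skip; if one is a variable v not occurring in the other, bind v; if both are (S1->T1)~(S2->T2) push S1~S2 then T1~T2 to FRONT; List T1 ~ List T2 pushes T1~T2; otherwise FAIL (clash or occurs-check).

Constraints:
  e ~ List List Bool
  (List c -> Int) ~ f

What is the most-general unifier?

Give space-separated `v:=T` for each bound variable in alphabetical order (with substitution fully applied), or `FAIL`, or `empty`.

Answer: e:=List List Bool f:=(List c -> Int)

Derivation:
step 1: unify e ~ List List Bool  [subst: {-} | 1 pending]
  bind e := List List Bool
step 2: unify (List c -> Int) ~ f  [subst: {e:=List List Bool} | 0 pending]
  bind f := (List c -> Int)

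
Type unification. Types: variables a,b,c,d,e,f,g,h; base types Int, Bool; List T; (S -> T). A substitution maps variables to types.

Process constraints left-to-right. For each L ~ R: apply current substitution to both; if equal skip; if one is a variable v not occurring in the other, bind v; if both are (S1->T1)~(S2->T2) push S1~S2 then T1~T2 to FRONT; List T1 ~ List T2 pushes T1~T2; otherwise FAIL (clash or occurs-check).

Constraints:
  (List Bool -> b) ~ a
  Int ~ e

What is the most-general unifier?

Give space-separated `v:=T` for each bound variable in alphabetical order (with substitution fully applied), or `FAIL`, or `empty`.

Answer: a:=(List Bool -> b) e:=Int

Derivation:
step 1: unify (List Bool -> b) ~ a  [subst: {-} | 1 pending]
  bind a := (List Bool -> b)
step 2: unify Int ~ e  [subst: {a:=(List Bool -> b)} | 0 pending]
  bind e := Int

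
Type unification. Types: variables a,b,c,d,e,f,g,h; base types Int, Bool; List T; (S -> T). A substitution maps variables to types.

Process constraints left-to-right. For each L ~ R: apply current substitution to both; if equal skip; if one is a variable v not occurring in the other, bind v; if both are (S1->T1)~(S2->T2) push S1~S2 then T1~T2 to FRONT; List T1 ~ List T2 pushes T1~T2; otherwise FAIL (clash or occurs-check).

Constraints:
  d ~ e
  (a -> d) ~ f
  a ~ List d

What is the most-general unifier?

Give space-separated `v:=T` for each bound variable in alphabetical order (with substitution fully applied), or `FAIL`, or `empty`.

step 1: unify d ~ e  [subst: {-} | 2 pending]
  bind d := e
step 2: unify (a -> e) ~ f  [subst: {d:=e} | 1 pending]
  bind f := (a -> e)
step 3: unify a ~ List e  [subst: {d:=e, f:=(a -> e)} | 0 pending]
  bind a := List e

Answer: a:=List e d:=e f:=(List e -> e)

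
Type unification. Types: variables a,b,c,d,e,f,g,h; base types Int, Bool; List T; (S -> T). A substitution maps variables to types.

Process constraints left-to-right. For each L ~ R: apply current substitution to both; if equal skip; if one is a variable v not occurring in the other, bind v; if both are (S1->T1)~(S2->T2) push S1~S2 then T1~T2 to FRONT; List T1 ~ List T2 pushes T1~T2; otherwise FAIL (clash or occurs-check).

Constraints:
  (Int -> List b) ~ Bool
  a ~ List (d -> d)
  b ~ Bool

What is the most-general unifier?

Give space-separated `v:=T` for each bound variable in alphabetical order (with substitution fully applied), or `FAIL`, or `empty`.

Answer: FAIL

Derivation:
step 1: unify (Int -> List b) ~ Bool  [subst: {-} | 2 pending]
  clash: (Int -> List b) vs Bool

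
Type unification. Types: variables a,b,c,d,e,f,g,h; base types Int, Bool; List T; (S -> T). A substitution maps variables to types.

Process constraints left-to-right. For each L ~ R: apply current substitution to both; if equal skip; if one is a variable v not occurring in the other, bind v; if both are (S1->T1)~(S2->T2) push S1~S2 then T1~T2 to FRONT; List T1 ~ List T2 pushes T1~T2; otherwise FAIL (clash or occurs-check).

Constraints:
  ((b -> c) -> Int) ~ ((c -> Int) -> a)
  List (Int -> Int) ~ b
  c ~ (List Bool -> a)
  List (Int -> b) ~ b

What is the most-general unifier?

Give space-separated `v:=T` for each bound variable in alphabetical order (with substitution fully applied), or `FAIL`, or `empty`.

step 1: unify ((b -> c) -> Int) ~ ((c -> Int) -> a)  [subst: {-} | 3 pending]
  -> decompose arrow: push (b -> c)~(c -> Int), Int~a
step 2: unify (b -> c) ~ (c -> Int)  [subst: {-} | 4 pending]
  -> decompose arrow: push b~c, c~Int
step 3: unify b ~ c  [subst: {-} | 5 pending]
  bind b := c
step 4: unify c ~ Int  [subst: {b:=c} | 4 pending]
  bind c := Int
step 5: unify Int ~ a  [subst: {b:=c, c:=Int} | 3 pending]
  bind a := Int
step 6: unify List (Int -> Int) ~ Int  [subst: {b:=c, c:=Int, a:=Int} | 2 pending]
  clash: List (Int -> Int) vs Int

Answer: FAIL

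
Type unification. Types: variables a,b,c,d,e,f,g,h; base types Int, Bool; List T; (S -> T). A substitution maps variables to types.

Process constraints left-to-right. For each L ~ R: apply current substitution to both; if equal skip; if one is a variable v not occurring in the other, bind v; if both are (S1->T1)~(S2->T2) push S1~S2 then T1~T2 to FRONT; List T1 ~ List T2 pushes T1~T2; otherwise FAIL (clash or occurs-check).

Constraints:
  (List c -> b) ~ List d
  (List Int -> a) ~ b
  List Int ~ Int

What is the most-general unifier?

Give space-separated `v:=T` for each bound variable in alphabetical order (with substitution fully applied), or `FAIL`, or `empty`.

step 1: unify (List c -> b) ~ List d  [subst: {-} | 2 pending]
  clash: (List c -> b) vs List d

Answer: FAIL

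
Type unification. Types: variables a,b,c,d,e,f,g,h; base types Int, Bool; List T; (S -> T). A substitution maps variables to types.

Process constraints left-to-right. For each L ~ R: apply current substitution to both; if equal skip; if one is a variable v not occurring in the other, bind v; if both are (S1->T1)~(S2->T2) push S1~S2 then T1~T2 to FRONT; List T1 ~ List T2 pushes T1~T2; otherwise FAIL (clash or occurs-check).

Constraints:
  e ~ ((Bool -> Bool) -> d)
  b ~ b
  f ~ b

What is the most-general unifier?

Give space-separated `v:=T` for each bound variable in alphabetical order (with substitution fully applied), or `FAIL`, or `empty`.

step 1: unify e ~ ((Bool -> Bool) -> d)  [subst: {-} | 2 pending]
  bind e := ((Bool -> Bool) -> d)
step 2: unify b ~ b  [subst: {e:=((Bool -> Bool) -> d)} | 1 pending]
  -> identical, skip
step 3: unify f ~ b  [subst: {e:=((Bool -> Bool) -> d)} | 0 pending]
  bind f := b

Answer: e:=((Bool -> Bool) -> d) f:=b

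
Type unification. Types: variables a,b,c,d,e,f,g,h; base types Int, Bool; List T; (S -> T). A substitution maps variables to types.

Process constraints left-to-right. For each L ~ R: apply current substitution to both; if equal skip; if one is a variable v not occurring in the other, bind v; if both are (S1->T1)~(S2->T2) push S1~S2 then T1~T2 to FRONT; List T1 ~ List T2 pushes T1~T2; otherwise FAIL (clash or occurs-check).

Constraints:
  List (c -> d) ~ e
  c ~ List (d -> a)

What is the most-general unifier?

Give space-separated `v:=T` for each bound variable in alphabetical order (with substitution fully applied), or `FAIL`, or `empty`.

step 1: unify List (c -> d) ~ e  [subst: {-} | 1 pending]
  bind e := List (c -> d)
step 2: unify c ~ List (d -> a)  [subst: {e:=List (c -> d)} | 0 pending]
  bind c := List (d -> a)

Answer: c:=List (d -> a) e:=List (List (d -> a) -> d)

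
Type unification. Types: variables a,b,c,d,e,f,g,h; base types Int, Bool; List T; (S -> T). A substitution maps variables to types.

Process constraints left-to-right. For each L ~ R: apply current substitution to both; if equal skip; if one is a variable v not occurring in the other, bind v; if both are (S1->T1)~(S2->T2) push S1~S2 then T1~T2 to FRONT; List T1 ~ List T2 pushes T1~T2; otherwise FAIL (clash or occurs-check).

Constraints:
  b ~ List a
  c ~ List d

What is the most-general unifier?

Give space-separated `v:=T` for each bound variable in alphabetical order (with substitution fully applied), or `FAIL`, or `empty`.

Answer: b:=List a c:=List d

Derivation:
step 1: unify b ~ List a  [subst: {-} | 1 pending]
  bind b := List a
step 2: unify c ~ List d  [subst: {b:=List a} | 0 pending]
  bind c := List d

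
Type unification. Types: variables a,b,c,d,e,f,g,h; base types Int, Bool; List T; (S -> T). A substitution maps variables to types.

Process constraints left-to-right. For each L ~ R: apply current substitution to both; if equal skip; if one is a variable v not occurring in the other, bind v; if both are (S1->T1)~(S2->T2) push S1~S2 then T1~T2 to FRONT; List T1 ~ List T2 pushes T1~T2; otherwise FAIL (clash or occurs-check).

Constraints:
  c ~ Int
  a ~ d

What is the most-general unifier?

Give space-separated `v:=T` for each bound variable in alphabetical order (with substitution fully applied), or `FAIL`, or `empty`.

step 1: unify c ~ Int  [subst: {-} | 1 pending]
  bind c := Int
step 2: unify a ~ d  [subst: {c:=Int} | 0 pending]
  bind a := d

Answer: a:=d c:=Int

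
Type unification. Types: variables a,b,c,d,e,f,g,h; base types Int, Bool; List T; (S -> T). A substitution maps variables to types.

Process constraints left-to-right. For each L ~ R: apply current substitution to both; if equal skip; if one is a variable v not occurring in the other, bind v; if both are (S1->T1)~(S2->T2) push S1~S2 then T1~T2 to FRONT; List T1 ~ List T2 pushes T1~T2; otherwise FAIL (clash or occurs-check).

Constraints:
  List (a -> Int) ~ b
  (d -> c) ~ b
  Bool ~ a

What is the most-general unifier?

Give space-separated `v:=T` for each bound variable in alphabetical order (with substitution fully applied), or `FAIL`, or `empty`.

step 1: unify List (a -> Int) ~ b  [subst: {-} | 2 pending]
  bind b := List (a -> Int)
step 2: unify (d -> c) ~ List (a -> Int)  [subst: {b:=List (a -> Int)} | 1 pending]
  clash: (d -> c) vs List (a -> Int)

Answer: FAIL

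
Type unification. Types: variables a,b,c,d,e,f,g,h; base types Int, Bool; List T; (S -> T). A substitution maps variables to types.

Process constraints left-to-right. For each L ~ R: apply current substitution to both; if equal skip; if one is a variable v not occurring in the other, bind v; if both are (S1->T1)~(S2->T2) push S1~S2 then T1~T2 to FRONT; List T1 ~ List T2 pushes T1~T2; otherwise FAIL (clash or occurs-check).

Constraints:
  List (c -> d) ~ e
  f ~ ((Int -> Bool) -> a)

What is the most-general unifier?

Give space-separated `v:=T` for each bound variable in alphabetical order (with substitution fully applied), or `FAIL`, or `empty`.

Answer: e:=List (c -> d) f:=((Int -> Bool) -> a)

Derivation:
step 1: unify List (c -> d) ~ e  [subst: {-} | 1 pending]
  bind e := List (c -> d)
step 2: unify f ~ ((Int -> Bool) -> a)  [subst: {e:=List (c -> d)} | 0 pending]
  bind f := ((Int -> Bool) -> a)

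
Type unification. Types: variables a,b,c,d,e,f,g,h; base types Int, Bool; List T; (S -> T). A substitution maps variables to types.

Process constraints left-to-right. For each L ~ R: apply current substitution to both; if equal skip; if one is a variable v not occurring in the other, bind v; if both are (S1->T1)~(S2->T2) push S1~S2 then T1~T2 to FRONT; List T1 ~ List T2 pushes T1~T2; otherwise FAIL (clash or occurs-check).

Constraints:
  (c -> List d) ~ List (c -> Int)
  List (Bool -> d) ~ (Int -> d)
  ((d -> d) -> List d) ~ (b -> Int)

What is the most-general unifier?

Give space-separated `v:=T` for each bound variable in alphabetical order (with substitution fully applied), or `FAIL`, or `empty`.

Answer: FAIL

Derivation:
step 1: unify (c -> List d) ~ List (c -> Int)  [subst: {-} | 2 pending]
  clash: (c -> List d) vs List (c -> Int)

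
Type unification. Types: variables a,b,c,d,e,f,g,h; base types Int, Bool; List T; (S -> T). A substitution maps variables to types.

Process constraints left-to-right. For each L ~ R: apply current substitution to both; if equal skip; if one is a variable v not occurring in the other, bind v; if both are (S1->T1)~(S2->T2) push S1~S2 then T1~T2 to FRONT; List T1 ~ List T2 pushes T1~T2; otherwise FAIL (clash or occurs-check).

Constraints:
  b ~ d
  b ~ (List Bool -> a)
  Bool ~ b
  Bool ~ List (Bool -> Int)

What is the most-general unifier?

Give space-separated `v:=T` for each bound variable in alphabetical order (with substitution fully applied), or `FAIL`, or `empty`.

step 1: unify b ~ d  [subst: {-} | 3 pending]
  bind b := d
step 2: unify d ~ (List Bool -> a)  [subst: {b:=d} | 2 pending]
  bind d := (List Bool -> a)
step 3: unify Bool ~ (List Bool -> a)  [subst: {b:=d, d:=(List Bool -> a)} | 1 pending]
  clash: Bool vs (List Bool -> a)

Answer: FAIL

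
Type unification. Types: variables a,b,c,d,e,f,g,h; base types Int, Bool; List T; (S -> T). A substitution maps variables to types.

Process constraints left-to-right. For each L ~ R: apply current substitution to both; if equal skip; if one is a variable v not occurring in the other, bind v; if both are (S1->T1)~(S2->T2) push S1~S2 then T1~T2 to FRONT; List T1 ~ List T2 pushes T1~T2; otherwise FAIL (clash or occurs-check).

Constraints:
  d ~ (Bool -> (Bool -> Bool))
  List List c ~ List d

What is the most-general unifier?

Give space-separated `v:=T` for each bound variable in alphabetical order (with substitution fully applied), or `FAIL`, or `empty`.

Answer: FAIL

Derivation:
step 1: unify d ~ (Bool -> (Bool -> Bool))  [subst: {-} | 1 pending]
  bind d := (Bool -> (Bool -> Bool))
step 2: unify List List c ~ List (Bool -> (Bool -> Bool))  [subst: {d:=(Bool -> (Bool -> Bool))} | 0 pending]
  -> decompose List: push List c~(Bool -> (Bool -> Bool))
step 3: unify List c ~ (Bool -> (Bool -> Bool))  [subst: {d:=(Bool -> (Bool -> Bool))} | 0 pending]
  clash: List c vs (Bool -> (Bool -> Bool))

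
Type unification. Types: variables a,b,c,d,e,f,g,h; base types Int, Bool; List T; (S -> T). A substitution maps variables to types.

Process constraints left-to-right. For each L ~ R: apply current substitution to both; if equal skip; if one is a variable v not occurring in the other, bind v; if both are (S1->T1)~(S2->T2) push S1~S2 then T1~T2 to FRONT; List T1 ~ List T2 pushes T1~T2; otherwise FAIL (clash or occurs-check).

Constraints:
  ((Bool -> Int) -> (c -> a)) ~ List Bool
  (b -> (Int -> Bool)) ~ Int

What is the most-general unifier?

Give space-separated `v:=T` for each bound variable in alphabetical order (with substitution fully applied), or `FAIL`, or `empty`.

step 1: unify ((Bool -> Int) -> (c -> a)) ~ List Bool  [subst: {-} | 1 pending]
  clash: ((Bool -> Int) -> (c -> a)) vs List Bool

Answer: FAIL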